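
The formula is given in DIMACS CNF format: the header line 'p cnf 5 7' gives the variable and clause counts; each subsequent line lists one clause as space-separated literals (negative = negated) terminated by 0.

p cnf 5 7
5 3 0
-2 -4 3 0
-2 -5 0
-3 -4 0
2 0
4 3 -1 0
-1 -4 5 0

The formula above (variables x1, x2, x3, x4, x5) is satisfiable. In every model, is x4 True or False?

Suppose x4 = True.
From the singleton clause (¬x3), x3 = False.
From the singleton clause (x5), x5 = True.
From the singleton clause (¬x2), x2 = False.
But (x2) is also a unit clause — contradiction.
So every satisfying assignment has x4 = False.

False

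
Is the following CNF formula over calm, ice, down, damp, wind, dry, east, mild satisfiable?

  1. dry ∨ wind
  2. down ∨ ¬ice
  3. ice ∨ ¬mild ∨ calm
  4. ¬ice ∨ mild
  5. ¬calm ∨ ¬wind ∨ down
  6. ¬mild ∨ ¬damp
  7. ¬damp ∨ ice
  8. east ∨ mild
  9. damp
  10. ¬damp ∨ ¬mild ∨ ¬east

No

The clause (damp) is unit, so damp = True.
The clause (¬mild) is unit, so mild = False.
The clause (¬ice) is unit, so ice = False.
That conflicts with the unit clause (ice).
No assignment satisfies every clause.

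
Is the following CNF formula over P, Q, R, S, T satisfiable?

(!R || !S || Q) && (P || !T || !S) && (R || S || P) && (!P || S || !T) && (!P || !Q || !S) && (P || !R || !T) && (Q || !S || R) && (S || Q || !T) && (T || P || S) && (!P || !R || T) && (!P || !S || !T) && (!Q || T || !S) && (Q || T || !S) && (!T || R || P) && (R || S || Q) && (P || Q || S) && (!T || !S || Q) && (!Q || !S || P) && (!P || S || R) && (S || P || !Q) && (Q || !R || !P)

Branch on R: set R = false.
Branch on S: set S = true.
The clause (Q) is unit, so Q = true.
The clause (!P) is unit, so P = false.
That conflicts with the unit clause (P).
Backtrack on S: now try S = false.
The clause (P) is unit, so P = true.
That conflicts with the unit clause (!P).
Neither S = true nor S = false works.
Backtrack on R: now try R = true.
Branch on S: set S = false.
Branch on P: set P = false.
The clause (!T) is unit, so T = false.
That conflicts with the unit clause (T).
Backtrack on P: now try P = true.
The clause (!T) is unit, so T = false.
That conflicts with the unit clause (T).
Neither P = true nor P = false works.
Backtrack on S: now try S = true.
The clause (Q) is unit, so Q = true.
The clause (!P) is unit, so P = false.
That conflicts with the unit clause (P).
Neither S = true nor S = false works.
Neither R = true nor R = false works.
No assignment satisfies every clause.

No, unsatisfiable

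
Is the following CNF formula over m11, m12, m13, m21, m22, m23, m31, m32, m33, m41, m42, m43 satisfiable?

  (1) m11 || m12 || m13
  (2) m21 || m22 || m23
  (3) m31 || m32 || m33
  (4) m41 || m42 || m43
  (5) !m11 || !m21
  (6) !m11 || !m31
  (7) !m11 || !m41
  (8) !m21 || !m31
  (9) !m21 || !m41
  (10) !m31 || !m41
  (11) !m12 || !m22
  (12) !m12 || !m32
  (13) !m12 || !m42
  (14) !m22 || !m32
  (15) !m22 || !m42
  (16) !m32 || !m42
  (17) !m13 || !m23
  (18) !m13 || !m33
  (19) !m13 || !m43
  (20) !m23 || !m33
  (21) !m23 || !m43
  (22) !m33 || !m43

Suppose m11 = false.
Suppose m12 = true.
Unit clause (!m22) forces m22 = false.
Unit clause (!m32) forces m32 = false.
Unit clause (!m42) forces m42 = false.
Suppose m21 = true.
Unit clause (!m31) forces m31 = false.
Unit clause (m33) forces m33 = true.
Unit clause (!m41) forces m41 = false.
Unit clause (m43) forces m43 = true.
That conflicts with the unit clause (!m43).
Backtrack on m21: now try m21 = false.
Unit clause (m23) forces m23 = true.
Unit clause (!m13) forces m13 = false.
Unit clause (!m33) forces m33 = false.
Unit clause (m31) forces m31 = true.
Unit clause (!m41) forces m41 = false.
Unit clause (m43) forces m43 = true.
That conflicts with the unit clause (!m43).
Both values of m21 lead to a conflict.
Backtrack on m12: now try m12 = false.
Unit clause (m13) forces m13 = true.
Unit clause (!m23) forces m23 = false.
Unit clause (!m33) forces m33 = false.
Unit clause (!m43) forces m43 = false.
Suppose m21 = true.
Unit clause (!m31) forces m31 = false.
Unit clause (m32) forces m32 = true.
Unit clause (!m41) forces m41 = false.
Unit clause (m42) forces m42 = true.
That conflicts with the unit clause (!m42).
Backtrack on m21: now try m21 = false.
Unit clause (m22) forces m22 = true.
Unit clause (!m32) forces m32 = false.
Unit clause (m31) forces m31 = true.
Unit clause (!m41) forces m41 = false.
Unit clause (m42) forces m42 = true.
That conflicts with the unit clause (!m42).
Both values of m21 lead to a conflict.
Both values of m12 lead to a conflict.
Backtrack on m11: now try m11 = true.
Unit clause (!m21) forces m21 = false.
Unit clause (!m31) forces m31 = false.
Unit clause (!m41) forces m41 = false.
Suppose m22 = true.
Unit clause (!m12) forces m12 = false.
Unit clause (!m32) forces m32 = false.
Unit clause (m33) forces m33 = true.
Unit clause (!m42) forces m42 = false.
Unit clause (m43) forces m43 = true.
That conflicts with the unit clause (!m43).
Backtrack on m22: now try m22 = false.
Unit clause (m23) forces m23 = true.
Unit clause (!m13) forces m13 = false.
Unit clause (!m33) forces m33 = false.
Unit clause (m32) forces m32 = true.
Unit clause (!m12) forces m12 = false.
Unit clause (!m42) forces m42 = false.
Unit clause (m43) forces m43 = true.
That conflicts with the unit clause (!m43).
Both values of m22 lead to a conflict.
Both values of m11 lead to a conflict.
No assignment satisfies every clause.

No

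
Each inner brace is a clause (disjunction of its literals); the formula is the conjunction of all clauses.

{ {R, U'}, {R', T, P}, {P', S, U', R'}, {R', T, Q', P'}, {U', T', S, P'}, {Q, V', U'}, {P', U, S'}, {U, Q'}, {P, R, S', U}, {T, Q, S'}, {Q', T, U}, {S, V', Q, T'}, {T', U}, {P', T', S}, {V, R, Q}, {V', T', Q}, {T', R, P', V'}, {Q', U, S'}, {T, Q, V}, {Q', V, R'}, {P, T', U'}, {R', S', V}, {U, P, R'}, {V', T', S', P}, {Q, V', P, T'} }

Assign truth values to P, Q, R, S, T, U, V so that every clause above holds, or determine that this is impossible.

P ↦ 0; Q ↦ 0; R ↦ 0; S ↦ 0; T ↦ 0; U ↦ 0; V ↦ 1

Suppose R = 0.
Unit clause (U') forces U = 0.
Unit clause (Q') forces Q = 0.
Unit clause (T') forces T = 0.
Unit clause (S') forces S = 0.
Unit clause (V) forces V = 1.
Every clause is now satisfied; P is unconstrained.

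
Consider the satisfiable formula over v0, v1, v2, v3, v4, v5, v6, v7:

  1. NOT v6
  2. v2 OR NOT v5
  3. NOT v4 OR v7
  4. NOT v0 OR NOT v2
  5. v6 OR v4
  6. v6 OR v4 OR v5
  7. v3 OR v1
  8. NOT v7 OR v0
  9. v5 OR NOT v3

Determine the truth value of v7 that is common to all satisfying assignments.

Suppose v7 = false.
Unit clause (NOT v6) forces v6 = false.
Unit clause (NOT v4) forces v4 = false.
Now (v4) is unsatisfied and unit — conflict.
So every satisfying assignment has v7 = True.

True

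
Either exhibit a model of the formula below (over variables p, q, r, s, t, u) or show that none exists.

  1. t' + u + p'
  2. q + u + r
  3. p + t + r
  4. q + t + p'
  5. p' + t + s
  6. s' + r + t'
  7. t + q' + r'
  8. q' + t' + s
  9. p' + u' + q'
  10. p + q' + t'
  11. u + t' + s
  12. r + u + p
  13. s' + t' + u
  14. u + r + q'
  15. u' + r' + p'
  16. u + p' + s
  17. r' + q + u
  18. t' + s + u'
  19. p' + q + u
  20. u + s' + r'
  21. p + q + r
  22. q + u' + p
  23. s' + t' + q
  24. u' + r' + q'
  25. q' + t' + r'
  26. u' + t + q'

UNSATISFIABLE

Suppose t = 0.
Suppose p = 1.
From the singleton clause (q), q = 1.
From the singleton clause (s), s = 1.
From the singleton clause (r'), r = 0.
From the singleton clause (u'), u = 0.
That conflicts with the unit clause (u).
That branch fails; take p = 0 instead.
From the singleton clause (r), r = 1.
From the singleton clause (q'), q = 0.
From the singleton clause (u), u = 1.
That conflicts with the unit clause (u').
Neither p = 1 nor p = 0 works.
That branch fails; take t = 1 instead.
Suppose u = 1.
From the singleton clause (s), s = 1.
From the singleton clause (r), r = 1.
From the singleton clause (p'), p = 0.
From the singleton clause (q'), q = 0.
That conflicts with the unit clause (q).
That branch fails; take u = 0 instead.
From the singleton clause (p'), p = 0.
From the singleton clause (q'), q = 0.
From the singleton clause (r), r = 1.
That conflicts with the unit clause (r').
Neither u = 1 nor u = 0 works.
Neither t = 1 nor t = 0 works.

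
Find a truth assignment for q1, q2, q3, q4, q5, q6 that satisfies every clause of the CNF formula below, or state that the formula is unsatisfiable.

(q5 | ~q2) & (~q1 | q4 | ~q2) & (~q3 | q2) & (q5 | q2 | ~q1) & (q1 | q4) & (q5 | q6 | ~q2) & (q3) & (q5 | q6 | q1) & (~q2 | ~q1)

The clause (q3) is unit, so q3 = 1.
The clause (q2) is unit, so q2 = 1.
The clause (q5) is unit, so q5 = 1.
The clause (~q1) is unit, so q1 = 0.
The clause (q4) is unit, so q4 = 1.
All clauses hold; q6 can take either value.

q1=0; q2=1; q3=1; q4=1; q5=1; q6=0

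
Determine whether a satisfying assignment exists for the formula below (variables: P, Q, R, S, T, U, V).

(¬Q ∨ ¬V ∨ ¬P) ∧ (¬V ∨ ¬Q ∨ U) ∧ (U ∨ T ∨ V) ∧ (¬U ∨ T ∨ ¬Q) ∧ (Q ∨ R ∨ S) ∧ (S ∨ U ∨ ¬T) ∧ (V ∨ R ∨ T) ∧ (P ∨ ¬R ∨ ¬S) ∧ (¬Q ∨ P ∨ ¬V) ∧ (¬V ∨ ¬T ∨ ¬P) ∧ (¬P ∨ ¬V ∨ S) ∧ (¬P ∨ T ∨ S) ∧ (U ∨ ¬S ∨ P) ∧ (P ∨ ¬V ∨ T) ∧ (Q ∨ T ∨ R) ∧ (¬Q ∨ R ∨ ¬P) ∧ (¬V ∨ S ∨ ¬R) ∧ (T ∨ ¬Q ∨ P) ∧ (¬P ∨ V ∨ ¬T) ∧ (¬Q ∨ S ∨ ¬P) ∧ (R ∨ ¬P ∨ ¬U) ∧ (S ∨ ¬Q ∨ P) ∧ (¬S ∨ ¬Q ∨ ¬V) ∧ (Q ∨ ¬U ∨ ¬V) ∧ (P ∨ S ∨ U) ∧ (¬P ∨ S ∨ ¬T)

Yes

Try Q = True.
Try V = False.
Try U = True.
Unit clause (T) forces T = True.
Unit clause (¬P) forces P = False.
Unit clause (S) forces S = True.
Unit clause (¬R) forces R = False.
Every clause now holds.
A satisfying assignment: P: False,  Q: True,  R: False,  S: True,  T: True,  U: True,  V: False.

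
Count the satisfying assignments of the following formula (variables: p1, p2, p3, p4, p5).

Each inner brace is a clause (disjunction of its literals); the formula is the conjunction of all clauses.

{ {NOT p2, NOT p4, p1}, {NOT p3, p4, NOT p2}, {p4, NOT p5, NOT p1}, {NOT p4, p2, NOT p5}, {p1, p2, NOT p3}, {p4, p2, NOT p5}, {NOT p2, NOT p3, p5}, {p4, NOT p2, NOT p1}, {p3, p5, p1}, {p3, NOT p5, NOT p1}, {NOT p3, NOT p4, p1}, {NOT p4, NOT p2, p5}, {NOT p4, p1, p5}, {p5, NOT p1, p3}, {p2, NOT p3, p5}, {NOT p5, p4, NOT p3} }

There are 2^5 = 32 truth assignments over (p1, p2, p3, p4, p5).
Split on p4. With p4 = true, the clauses containing p4 are satisfied and NOT p4 drops from the rest; 1 of the 2^4 = 16 assignments to the other variables satisfy what remains.
With p4 = false, by the same count on the reduced clause set, 1 assignment works.
(One model: p1=F, p2=T, p3=F, p4=F, p5=T.)
Total: 1 + 1 = 2.

2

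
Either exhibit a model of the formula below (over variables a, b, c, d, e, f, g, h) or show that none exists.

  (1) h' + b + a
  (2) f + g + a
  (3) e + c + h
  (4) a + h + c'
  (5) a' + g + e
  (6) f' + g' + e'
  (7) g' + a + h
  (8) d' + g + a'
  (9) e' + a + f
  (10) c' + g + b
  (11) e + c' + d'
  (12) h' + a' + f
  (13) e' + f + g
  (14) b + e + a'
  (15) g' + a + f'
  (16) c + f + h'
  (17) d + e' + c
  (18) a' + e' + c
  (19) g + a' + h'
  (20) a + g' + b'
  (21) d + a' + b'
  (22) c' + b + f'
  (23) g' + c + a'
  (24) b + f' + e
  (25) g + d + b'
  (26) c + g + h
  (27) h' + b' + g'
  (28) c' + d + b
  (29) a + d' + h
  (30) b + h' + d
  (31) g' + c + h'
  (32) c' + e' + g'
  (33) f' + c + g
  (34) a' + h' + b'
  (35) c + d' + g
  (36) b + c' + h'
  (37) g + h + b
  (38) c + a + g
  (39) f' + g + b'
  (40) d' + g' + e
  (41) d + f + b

Try h = 0.
Try e = 1.
Try a = 1.
Unit clause (c) forces c = 1.
Unit clause (g') forces g = 0.
Unit clause (d') forces d = 0.
Unit clause (b) forces b = 1.
Now (b') is unsatisfied and unit — conflict.
Backtrack on a: now try a = 0.
Unit clause (c') forces c = 0.
Unit clause (g') forces g = 0.
Now (g) is unsatisfied and unit — conflict.
Both values of a lead to a conflict.
Backtrack on e: now try e = 0.
Unit clause (c) forces c = 1.
Unit clause (a) forces a = 1.
Unit clause (g) forces g = 1.
Unit clause (d') forces d = 0.
Unit clause (b) forces b = 1.
Now (b') is unsatisfied and unit — conflict.
Both values of e lead to a conflict.
Backtrack on h: now try h = 1.
Try b = 1.
Unit clause (g') forces g = 0.
Unit clause (a') forces a = 0.
Unit clause (f) forces f = 1.
Now (f') is unsatisfied and unit — conflict.
Backtrack on b: now try b = 0.
Unit clause (a) forces a = 1.
Unit clause (f) forces f = 1.
Unit clause (e) forces e = 1.
Unit clause (g') forces g = 0.
Now (g) is unsatisfied and unit — conflict.
Both values of b lead to a conflict.
Both values of h lead to a conflict.

UNSATISFIABLE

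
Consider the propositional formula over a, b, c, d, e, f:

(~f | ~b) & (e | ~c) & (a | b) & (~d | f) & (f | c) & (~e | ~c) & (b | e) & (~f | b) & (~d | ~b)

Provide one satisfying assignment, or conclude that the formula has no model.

Case f = 0:
Unit clause (~d) forces d = 0.
Unit clause (c) forces c = 1.
Unit clause (e) forces e = 1.
That conflicts with the unit clause (~e).
That branch fails; take f = 1 instead.
Unit clause (~b) forces b = 0.
That conflicts with the unit clause (b).
Both values of f lead to a conflict.

UNSATISFIABLE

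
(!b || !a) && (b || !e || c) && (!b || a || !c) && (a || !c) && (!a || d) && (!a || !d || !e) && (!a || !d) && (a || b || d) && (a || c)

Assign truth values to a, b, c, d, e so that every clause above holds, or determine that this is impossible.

Try b = false.
Try e = false.
Try a = true.
Unit clause (d) forces d = true.
That conflicts with the unit clause (!d).
Undo a and try a = false.
Unit clause (!c) forces c = false.
That conflicts with the unit clause (c).
Either choice for a ends in contradiction.
Undo e and try e = true.
Unit clause (c) forces c = true.
Unit clause (a) forces a = true.
Unit clause (d) forces d = true.
That conflicts with the unit clause (!d).
Either choice for e ends in contradiction.
Undo b and try b = true.
Unit clause (!a) forces a = false.
Unit clause (!c) forces c = false.
That conflicts with the unit clause (c).
Either choice for b ends in contradiction.

UNSATISFIABLE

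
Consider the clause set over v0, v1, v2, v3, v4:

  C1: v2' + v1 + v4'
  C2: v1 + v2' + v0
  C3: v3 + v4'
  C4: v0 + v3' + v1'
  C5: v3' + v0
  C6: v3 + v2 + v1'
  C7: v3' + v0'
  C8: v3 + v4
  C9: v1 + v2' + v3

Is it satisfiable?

No

Case v3 = 1:
From the singleton clause (v0), v0 = 1.
Now (v0') is unsatisfied and unit — conflict.
Backtrack on v3: now try v3 = 0.
From the singleton clause (v4'), v4 = 0.
Now (v4) is unsatisfied and unit — conflict.
Neither v3 = 1 nor v3 = 0 works.
No assignment satisfies every clause.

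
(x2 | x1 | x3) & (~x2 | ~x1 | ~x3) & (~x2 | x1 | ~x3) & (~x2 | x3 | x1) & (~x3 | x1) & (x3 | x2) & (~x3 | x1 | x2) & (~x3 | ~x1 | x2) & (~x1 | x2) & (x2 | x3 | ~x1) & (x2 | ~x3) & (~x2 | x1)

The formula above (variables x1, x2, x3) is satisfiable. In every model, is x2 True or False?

Suppose x2 = 0.
(x3) alone gives x3 = 1.
But (~x3) is also a unit clause — contradiction.
So every satisfying assignment has x2 = True.

True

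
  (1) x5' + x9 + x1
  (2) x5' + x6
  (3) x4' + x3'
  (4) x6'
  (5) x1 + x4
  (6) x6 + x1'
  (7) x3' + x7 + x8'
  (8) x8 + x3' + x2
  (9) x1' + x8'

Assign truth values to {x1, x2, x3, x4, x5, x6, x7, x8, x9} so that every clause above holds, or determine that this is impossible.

From the singleton clause (x6'), x6 = 0.
From the singleton clause (x5'), x5 = 0.
From the singleton clause (x1'), x1 = 0.
From the singleton clause (x4), x4 = 1.
From the singleton clause (x3'), x3 = 0.
All clauses hold; x2, x7, x8, x9 can take either value.

x1 ↦ 0; x2 ↦ 0; x3 ↦ 0; x4 ↦ 1; x5 ↦ 0; x6 ↦ 0; x7 ↦ 0; x8 ↦ 1; x9 ↦ 1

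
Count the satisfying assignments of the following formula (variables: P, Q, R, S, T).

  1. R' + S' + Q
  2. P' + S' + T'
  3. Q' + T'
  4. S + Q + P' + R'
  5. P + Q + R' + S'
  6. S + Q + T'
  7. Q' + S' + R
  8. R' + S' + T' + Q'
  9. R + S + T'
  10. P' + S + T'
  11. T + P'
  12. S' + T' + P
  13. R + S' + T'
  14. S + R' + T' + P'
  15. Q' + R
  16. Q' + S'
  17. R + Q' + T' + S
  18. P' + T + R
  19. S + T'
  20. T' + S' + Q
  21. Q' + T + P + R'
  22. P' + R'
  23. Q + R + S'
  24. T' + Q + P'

2

There are 2^5 = 32 truth assignments over (P, Q, R, S, T).
Split on P. With P = 1, the clauses containing P are satisfied and P' drops from the rest; 0 of the 2^4 = 16 assignments to the other variables satisfy what remains.
With P = 0, by the same count on the reduced clause set, 2 assignments work.
Total: 0 + 2 = 2.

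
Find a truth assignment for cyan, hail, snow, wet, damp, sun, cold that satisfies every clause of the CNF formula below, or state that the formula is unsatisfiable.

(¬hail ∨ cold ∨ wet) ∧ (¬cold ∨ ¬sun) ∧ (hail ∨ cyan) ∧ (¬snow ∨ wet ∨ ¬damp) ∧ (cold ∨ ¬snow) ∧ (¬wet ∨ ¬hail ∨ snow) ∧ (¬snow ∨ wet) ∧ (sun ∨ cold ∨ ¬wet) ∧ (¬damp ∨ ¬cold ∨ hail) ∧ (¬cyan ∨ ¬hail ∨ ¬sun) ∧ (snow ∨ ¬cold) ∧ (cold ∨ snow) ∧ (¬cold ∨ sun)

UNSATISFIABLE

Branch on cold: set cold = False.
(¬snow) alone gives snow = False.
But (snow) is also a unit clause — contradiction.
So cold must be the other value — set cold = True.
(¬sun) alone gives sun = False.
But (sun) is also a unit clause — contradiction.
Neither cold = True nor cold = False works.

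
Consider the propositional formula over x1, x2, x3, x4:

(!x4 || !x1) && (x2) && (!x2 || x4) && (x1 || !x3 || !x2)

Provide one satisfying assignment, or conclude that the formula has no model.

(x2) alone gives x2 = true.
(x4) alone gives x4 = true.
(!x1) alone gives x1 = false.
(!x3) alone gives x3 = false.
Every clause now holds.

x1: false; x2: true; x3: false; x4: true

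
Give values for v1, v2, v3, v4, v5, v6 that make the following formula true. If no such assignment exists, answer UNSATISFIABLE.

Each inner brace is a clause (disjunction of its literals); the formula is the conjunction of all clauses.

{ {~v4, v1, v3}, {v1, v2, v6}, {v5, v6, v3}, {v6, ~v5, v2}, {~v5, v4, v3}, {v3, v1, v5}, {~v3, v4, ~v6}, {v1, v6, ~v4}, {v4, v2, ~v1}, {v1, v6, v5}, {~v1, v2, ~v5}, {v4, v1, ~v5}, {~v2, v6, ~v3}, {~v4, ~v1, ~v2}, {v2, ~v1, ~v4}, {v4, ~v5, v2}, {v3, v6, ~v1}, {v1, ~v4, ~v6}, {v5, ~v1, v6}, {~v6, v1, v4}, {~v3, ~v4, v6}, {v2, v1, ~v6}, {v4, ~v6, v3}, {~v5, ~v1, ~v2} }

Try v4 = 0.
Try v5 = 0.
Try v6 = 1.
The clause (~v3) is unit, so v3 = 0.
But (v3) is also a unit clause — contradiction.
That branch fails; take v6 = 0 instead.
The clause (v3) is unit, so v3 = 1.
The clause (v1) is unit, so v1 = 1.
But (~v1) is also a unit clause — contradiction.
Either choice for v6 ends in contradiction.
That branch fails; take v5 = 1 instead.
The clause (v3) is unit, so v3 = 1.
The clause (~v6) is unit, so v6 = 0.
The clause (v2) is unit, so v2 = 1.
But (~v2) is also a unit clause — contradiction.
Either choice for v5 ends in contradiction.
That branch fails; take v4 = 1 instead.
Try v1 = 1.
The clause (~v2) is unit, so v2 = 0.
But (v2) is also a unit clause — contradiction.
That branch fails; take v1 = 0 instead.
The clause (v3) is unit, so v3 = 1.
The clause (v6) is unit, so v6 = 1.
But (~v6) is also a unit clause — contradiction.
Either choice for v1 ends in contradiction.
Either choice for v4 ends in contradiction.

UNSATISFIABLE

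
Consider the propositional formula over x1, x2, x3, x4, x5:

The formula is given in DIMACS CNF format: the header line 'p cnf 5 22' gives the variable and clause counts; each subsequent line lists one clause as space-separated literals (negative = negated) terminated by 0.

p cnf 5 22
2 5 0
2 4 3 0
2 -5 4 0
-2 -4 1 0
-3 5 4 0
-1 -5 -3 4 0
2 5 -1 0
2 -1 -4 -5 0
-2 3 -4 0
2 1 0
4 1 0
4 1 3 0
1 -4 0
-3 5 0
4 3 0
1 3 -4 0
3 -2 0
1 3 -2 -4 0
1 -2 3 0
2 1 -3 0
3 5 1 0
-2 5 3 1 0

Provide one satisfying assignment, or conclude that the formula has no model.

x1: True,  x2: True,  x3: True,  x4: True,  x5: True

Try x2 = True.
(x3) alone gives x3 = True.
(x5) alone gives x5 = True.
Try x4 = True.
(x1) alone gives x1 = True.
All clauses are satisfied.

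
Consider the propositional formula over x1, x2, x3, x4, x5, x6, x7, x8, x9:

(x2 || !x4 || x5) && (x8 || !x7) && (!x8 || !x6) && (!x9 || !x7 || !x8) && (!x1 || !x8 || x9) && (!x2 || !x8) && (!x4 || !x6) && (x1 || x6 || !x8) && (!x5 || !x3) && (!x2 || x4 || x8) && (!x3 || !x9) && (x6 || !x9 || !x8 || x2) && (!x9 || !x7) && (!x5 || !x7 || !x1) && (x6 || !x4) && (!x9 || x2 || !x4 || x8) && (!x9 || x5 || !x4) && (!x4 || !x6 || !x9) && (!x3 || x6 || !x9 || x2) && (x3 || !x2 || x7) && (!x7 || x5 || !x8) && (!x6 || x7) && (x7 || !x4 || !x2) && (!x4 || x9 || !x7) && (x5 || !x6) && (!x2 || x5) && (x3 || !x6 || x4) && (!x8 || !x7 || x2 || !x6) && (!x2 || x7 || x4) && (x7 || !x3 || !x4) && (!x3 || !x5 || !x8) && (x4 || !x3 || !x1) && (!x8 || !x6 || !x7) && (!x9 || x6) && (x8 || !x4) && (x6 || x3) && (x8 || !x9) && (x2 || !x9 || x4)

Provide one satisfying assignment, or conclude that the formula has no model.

x1 ↦ false,  x2 ↦ false,  x3 ↦ true,  x4 ↦ false,  x5 ↦ false,  x6 ↦ false,  x7 ↦ false,  x8 ↦ false,  x9 ↦ false

Case x8 = false:
Unit clause (!x7) forces x7 = false.
Unit clause (!x6) forces x6 = false.
Unit clause (!x4) forces x4 = false.
Unit clause (!x2) forces x2 = false.
Unit clause (!x9) forces x9 = false.
Unit clause (x3) forces x3 = true.
Unit clause (!x5) forces x5 = false.
Unit clause (!x1) forces x1 = false.
This assignment satisfies each clause.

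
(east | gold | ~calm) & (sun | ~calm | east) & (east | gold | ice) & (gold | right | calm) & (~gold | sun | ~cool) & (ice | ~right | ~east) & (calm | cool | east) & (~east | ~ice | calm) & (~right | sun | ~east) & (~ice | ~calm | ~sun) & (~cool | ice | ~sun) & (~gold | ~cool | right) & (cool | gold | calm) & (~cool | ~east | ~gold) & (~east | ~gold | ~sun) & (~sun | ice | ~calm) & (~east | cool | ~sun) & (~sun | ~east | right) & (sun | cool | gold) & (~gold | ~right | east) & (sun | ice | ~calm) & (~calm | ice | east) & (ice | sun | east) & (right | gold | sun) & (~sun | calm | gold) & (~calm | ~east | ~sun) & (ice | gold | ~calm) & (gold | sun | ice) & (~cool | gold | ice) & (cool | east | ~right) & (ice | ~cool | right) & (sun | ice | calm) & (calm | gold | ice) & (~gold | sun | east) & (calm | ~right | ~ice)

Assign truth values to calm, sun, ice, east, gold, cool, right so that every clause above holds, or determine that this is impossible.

Case east = 1:
Case ice = 1:
The clause (calm) is unit, so calm = 1.
The clause (~sun) is unit, so sun = 0.
The clause (~right) is unit, so right = 0.
The clause (gold) is unit, so gold = 1.
The clause (~cool) is unit, so cool = 0.
This assignment satisfies each clause.

calm=1, sun=0, ice=1, east=1, gold=1, cool=0, right=0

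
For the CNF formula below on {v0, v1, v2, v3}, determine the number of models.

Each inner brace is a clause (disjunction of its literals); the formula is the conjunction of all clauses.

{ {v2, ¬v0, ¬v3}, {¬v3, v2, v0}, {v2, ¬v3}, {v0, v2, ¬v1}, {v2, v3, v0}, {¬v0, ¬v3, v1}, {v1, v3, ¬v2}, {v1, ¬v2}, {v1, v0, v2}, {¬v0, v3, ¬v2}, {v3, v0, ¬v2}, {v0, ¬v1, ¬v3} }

3

There are 2^4 = 16 truth assignments over (v0, v1, v2, v3).
Split on v1. With v1 = True, the clauses containing v1 are satisfied and ¬v1 drops from the rest; 2 of the 2^3 = 8 assignments to the other variables satisfy what remains.
With v1 = False, by the same count on the reduced clause set, 1 assignment works.
(One model: v0=T, v1=F, v2=F, v3=F.)
Total: 2 + 1 = 3.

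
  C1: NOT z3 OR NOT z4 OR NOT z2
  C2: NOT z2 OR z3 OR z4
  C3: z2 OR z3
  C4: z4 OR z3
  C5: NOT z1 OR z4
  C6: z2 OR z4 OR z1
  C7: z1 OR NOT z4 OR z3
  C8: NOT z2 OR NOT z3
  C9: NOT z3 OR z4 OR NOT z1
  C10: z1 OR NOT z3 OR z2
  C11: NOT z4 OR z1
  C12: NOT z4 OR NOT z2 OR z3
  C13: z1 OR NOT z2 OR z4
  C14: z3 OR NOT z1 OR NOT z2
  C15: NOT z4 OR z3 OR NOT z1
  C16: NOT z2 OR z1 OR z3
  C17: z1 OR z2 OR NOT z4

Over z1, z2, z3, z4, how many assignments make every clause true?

There are 2^4 = 16 truth assignments over (z1, z2, z3, z4).
Check each against the 17 clauses (columns in the order z1, z2, z3, z4):
  F F F F  ✗ fails (z2 OR z3)
  F F F T  ✗ fails (z2 OR z3)
  F F T F  ✗ fails (z2 OR z4 OR z1)
  F F T T  ✗ fails (z1 OR NOT z3 OR z2)
  F T F F  ✗ fails (NOT z2 OR z3 OR z4)
  F T F T  ✗ fails (z1 OR NOT z4 OR z3)
  F T T F  ✗ fails (NOT z2 OR NOT z3)
  F T T T  ✗ fails (NOT z3 OR NOT z4 OR NOT z2)
  T F F F  ✗ fails (z2 OR z3)
  T F F T  ✗ fails (z2 OR z3)
  T F T F  ✗ fails (NOT z1 OR z4)
  T F T T  ✓ satisfies all
  T T F F  ✗ fails (NOT z2 OR z3 OR z4)
  T T F T  ✗ fails (NOT z4 OR NOT z2 OR z3)
  T T T F  ✗ fails (NOT z1 OR z4)
  T T T T  ✗ fails (NOT z3 OR NOT z4 OR NOT z2)
1 of the 16 rows is a model.

1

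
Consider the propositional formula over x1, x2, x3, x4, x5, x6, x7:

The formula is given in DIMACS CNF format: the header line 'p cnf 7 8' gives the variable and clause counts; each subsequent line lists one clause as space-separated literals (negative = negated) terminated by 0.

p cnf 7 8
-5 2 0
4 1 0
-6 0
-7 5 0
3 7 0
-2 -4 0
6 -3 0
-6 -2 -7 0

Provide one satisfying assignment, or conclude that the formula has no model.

x1: True; x2: True; x3: False; x4: False; x5: True; x6: False; x7: True

From the singleton clause (¬x6), x6 = False.
From the singleton clause (¬x3), x3 = False.
From the singleton clause (x7), x7 = True.
From the singleton clause (x5), x5 = True.
From the singleton clause (x2), x2 = True.
From the singleton clause (¬x4), x4 = False.
From the singleton clause (x1), x1 = True.
This assignment satisfies each clause.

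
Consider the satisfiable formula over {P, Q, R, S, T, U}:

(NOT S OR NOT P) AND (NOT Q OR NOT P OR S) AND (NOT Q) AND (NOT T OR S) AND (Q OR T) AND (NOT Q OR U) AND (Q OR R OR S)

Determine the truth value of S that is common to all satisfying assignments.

Suppose S = false.
The clause (NOT Q) is unit, so Q = false.
The clause (NOT T) is unit, so T = false.
Now (T) is unsatisfied and unit — conflict.
So every satisfying assignment has S = True.

True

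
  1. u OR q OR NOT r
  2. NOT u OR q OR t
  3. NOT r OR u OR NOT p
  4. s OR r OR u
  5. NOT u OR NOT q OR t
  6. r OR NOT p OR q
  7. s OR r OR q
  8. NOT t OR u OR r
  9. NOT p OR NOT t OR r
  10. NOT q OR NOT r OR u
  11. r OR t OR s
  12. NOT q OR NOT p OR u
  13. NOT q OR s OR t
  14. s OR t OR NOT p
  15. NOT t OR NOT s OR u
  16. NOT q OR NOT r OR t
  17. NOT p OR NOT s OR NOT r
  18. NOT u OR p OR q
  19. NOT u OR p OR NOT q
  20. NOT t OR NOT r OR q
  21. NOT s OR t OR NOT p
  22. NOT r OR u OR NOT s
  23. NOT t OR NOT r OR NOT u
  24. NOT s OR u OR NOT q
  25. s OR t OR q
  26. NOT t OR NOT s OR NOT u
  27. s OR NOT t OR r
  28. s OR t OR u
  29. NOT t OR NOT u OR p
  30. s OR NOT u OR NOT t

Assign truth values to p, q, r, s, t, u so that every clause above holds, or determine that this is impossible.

p ↦ false; q ↦ false; r ↦ false; s ↦ true; t ↦ false; u ↦ false

Try u = false.
Try q = false.
Unit clause (NOT r) forces r = false.
Unit clause (s) forces s = true.
Unit clause (NOT p) forces p = false.
Unit clause (NOT t) forces t = false.
Every clause now holds.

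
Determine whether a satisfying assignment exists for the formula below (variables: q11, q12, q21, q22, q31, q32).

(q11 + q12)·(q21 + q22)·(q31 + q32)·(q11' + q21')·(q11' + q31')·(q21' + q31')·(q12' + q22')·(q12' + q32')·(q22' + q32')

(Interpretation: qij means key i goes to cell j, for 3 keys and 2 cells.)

Suppose q11 = 1.
(q21') alone gives q21 = 0.
(q22) alone gives q22 = 1.
(q31') alone gives q31 = 0.
(q32) alone gives q32 = 1.
But (q32') is also a unit clause — contradiction.
Undo q11 and try q11 = 0.
(q12) alone gives q12 = 1.
(q22') alone gives q22 = 0.
(q21) alone gives q21 = 1.
(q31') alone gives q31 = 0.
(q32) alone gives q32 = 1.
But (q32') is also a unit clause — contradiction.
Neither q11 = 1 nor q11 = 0 works.
No assignment satisfies every clause.

No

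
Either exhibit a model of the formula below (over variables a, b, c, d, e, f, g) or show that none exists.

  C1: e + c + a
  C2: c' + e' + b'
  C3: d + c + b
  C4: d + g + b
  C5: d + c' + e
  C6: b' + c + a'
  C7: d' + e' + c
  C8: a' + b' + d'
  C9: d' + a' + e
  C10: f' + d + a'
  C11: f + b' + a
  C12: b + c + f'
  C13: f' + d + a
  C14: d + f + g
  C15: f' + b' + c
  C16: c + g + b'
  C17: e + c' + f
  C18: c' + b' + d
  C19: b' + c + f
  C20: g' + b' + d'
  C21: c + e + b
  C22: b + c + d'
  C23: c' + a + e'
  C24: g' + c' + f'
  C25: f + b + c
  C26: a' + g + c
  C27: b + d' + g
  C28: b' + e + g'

Try e = 1.
Try c = 1.
The clause (b') is unit, so b = 0.
The clause (a) is unit, so a = 1.
Try d = 0.
The clause (g) is unit, so g = 1.
The clause (f') is unit, so f = 0.
This assignment satisfies each clause.

a=1; b=0; c=1; d=0; e=1; f=0; g=1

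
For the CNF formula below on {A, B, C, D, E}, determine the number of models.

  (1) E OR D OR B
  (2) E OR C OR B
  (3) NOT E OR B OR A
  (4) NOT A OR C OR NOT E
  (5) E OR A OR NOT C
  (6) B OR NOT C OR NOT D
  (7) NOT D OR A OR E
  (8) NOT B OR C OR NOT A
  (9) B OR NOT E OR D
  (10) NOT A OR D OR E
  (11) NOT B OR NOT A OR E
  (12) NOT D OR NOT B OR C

6

There are 2^5 = 32 truth assignments over (A, B, C, D, E).
Split on B. With B = true, the clauses containing B are satisfied and NOT B drops from the rest; 6 of the 2^4 = 16 assignments to the other variables satisfy what remains.
With B = false, by the same count on the reduced clause set, 0 assignments work.
Total: 6 + 0 = 6.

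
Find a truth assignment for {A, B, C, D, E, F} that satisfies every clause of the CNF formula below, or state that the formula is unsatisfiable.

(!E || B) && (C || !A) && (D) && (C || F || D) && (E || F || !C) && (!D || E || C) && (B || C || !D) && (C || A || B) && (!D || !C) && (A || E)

The clause (D) is unit, so D = true.
The clause (!C) is unit, so C = false.
The clause (!A) is unit, so A = false.
The clause (E) is unit, so E = true.
The clause (B) is unit, so B = true.
Every clause is now satisfied; F is unconstrained.

A: false,  B: true,  C: false,  D: true,  E: true,  F: false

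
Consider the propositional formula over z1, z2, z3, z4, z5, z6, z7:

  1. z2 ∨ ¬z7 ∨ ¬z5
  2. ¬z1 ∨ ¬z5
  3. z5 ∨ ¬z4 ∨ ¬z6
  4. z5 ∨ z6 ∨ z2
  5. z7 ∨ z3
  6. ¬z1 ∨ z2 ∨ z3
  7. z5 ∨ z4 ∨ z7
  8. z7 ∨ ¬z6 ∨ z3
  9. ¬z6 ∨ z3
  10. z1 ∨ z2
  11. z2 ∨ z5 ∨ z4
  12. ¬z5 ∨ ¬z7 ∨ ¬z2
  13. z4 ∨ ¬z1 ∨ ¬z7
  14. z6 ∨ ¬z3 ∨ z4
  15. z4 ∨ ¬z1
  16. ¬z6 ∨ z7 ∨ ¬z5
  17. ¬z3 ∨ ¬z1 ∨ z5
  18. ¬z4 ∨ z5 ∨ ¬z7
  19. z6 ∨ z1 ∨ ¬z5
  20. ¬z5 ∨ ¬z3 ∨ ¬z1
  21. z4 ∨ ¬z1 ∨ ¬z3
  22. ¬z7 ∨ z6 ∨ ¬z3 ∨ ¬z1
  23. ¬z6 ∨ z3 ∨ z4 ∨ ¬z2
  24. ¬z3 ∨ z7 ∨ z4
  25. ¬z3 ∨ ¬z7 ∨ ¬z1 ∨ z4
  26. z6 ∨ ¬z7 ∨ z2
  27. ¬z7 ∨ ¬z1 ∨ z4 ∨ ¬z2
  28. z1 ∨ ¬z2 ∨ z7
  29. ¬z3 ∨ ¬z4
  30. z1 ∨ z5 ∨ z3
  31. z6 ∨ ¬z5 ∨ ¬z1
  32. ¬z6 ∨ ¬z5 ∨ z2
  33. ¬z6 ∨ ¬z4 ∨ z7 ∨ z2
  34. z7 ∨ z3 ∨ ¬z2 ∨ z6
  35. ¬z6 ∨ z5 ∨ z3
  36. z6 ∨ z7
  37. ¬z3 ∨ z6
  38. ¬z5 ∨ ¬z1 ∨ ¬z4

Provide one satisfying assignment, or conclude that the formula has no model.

Suppose z1 = False.
(z2) alone gives z2 = True.
(z7) alone gives z7 = True.
(¬z5) alone gives z5 = False.
(¬z4) alone gives z4 = False.
(z3) alone gives z3 = True.
(z6) alone gives z6 = True.
All clauses are satisfied.

z1=False; z2=True; z3=True; z4=False; z5=False; z6=True; z7=True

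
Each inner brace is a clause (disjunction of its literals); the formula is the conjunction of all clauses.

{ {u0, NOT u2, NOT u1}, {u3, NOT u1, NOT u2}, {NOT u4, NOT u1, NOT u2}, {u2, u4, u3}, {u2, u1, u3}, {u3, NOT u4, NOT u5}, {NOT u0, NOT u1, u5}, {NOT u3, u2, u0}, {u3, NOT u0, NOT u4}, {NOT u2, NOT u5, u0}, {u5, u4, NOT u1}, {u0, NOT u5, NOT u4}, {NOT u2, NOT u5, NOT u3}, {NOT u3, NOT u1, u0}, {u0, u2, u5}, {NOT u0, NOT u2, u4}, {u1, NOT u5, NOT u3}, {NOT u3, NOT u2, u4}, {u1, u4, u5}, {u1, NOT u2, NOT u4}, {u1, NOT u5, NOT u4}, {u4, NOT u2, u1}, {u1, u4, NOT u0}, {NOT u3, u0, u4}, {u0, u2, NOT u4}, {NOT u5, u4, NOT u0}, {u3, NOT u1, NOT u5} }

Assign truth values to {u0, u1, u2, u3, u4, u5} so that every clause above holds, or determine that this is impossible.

u0=true,  u1=true,  u2=false,  u3=true,  u4=true,  u5=true

Suppose u0 = true.
Suppose u1 = true.
The clause (u5) is unit, so u5 = true.
The clause (u4) is unit, so u4 = true.
The clause (NOT u2) is unit, so u2 = false.
The clause (u3) is unit, so u3 = true.
This assignment satisfies each clause.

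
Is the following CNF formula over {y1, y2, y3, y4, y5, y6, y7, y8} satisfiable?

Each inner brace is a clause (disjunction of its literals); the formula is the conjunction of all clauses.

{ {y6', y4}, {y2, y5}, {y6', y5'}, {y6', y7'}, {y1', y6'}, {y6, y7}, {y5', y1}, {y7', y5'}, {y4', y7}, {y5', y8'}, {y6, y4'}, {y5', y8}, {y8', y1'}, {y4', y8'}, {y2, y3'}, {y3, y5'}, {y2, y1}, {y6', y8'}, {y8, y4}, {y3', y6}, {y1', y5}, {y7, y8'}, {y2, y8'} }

Suppose y6 = 0.
From the singleton clause (y7), y7 = 1.
From the singleton clause (y5'), y5 = 0.
From the singleton clause (y2), y2 = 1.
From the singleton clause (y4'), y4 = 0.
From the singleton clause (y8), y8 = 1.
From the singleton clause (y1'), y1 = 0.
From the singleton clause (y3'), y3 = 0.
All clauses are satisfied.
A satisfying assignment: y1=0,  y2=1,  y3=0,  y4=0,  y5=0,  y6=0,  y7=1,  y8=1.

Yes, satisfiable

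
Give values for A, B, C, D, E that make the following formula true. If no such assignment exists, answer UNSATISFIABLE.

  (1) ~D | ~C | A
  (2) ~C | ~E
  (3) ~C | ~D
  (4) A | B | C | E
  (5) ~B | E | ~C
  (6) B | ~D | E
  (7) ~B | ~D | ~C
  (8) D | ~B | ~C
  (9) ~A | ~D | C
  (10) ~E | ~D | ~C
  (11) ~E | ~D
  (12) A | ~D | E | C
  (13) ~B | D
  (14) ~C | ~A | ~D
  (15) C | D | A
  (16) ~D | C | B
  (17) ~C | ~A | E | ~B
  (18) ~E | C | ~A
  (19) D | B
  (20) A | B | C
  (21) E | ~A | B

Branch on C: set C = 0.
Branch on A: set A = 0.
Unit clause (D) forces D = 1.
Unit clause (~E) forces E = 0.
But (E) is also a unit clause — contradiction.
Undo A and try A = 1.
Unit clause (~D) forces D = 0.
Unit clause (~B) forces B = 0.
But (B) is also a unit clause — contradiction.
Either choice for A ends in contradiction.
Undo C and try C = 1.
Unit clause (~E) forces E = 0.
Unit clause (~D) forces D = 0.
Unit clause (~B) forces B = 0.
But (B) is also a unit clause — contradiction.
Either choice for C ends in contradiction.

UNSATISFIABLE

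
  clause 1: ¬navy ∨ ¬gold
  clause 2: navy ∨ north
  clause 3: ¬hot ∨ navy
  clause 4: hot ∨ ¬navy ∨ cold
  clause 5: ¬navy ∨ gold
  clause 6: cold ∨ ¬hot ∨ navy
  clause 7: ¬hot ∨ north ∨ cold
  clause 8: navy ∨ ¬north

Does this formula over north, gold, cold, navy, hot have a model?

Case navy = False:
The clause (north) is unit, so north = True.
Now (¬north) is unsatisfied and unit — conflict.
That branch fails; take navy = True instead.
The clause (¬gold) is unit, so gold = False.
Now (gold) is unsatisfied and unit — conflict.
Either choice for navy ends in contradiction.
No assignment satisfies every clause.

No, unsatisfiable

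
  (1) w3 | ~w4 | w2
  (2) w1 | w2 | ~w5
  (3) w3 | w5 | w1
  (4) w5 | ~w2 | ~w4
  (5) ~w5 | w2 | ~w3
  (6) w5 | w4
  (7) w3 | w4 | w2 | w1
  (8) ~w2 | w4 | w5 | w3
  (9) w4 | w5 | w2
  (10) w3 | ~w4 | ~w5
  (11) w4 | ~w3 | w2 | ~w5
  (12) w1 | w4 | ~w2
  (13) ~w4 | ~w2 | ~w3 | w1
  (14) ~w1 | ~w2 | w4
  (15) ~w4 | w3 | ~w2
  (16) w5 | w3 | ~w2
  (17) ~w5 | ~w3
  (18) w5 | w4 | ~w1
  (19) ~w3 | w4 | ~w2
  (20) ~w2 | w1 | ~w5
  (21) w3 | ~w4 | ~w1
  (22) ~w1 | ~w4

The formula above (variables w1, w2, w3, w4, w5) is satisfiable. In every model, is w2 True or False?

False

Suppose w2 = 1.
Suppose w5 = 1.
From the singleton clause (~w3), w3 = 0.
From the singleton clause (~w4), w4 = 0.
From the singleton clause (w1), w1 = 1.
Now (~w1) is unsatisfied and unit — conflict.
Backtrack on w5: now try w5 = 0.
From the singleton clause (~w4), w4 = 0.
Now (w4) is unsatisfied and unit — conflict.
Neither w5 = 1 nor w5 = 0 works.
So every satisfying assignment has w2 = False.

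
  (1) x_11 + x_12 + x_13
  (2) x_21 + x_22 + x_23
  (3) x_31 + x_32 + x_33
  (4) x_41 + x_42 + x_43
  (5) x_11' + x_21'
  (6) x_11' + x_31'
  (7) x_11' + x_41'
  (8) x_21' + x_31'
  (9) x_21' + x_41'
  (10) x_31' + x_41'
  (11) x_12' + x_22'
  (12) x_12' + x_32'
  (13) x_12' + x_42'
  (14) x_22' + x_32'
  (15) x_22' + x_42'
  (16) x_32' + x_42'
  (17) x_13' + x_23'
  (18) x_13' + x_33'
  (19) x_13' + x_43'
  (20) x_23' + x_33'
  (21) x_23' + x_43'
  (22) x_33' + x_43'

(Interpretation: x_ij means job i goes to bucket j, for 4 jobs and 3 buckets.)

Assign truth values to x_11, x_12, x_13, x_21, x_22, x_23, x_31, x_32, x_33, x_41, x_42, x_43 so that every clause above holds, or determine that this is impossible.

Suppose x_11 = 0.
Suppose x_12 = 1.
Unit clause (x_22') forces x_22 = 0.
Unit clause (x_32') forces x_32 = 0.
Unit clause (x_42') forces x_42 = 0.
Suppose x_21 = 1.
Unit clause (x_31') forces x_31 = 0.
Unit clause (x_33) forces x_33 = 1.
Unit clause (x_41') forces x_41 = 0.
Unit clause (x_43) forces x_43 = 1.
That conflicts with the unit clause (x_43').
That branch fails; take x_21 = 0 instead.
Unit clause (x_23) forces x_23 = 1.
Unit clause (x_13') forces x_13 = 0.
Unit clause (x_33') forces x_33 = 0.
Unit clause (x_31) forces x_31 = 1.
Unit clause (x_41') forces x_41 = 0.
Unit clause (x_43) forces x_43 = 1.
That conflicts with the unit clause (x_43').
Neither x_21 = 1 nor x_21 = 0 works.
That branch fails; take x_12 = 0 instead.
Unit clause (x_13) forces x_13 = 1.
Unit clause (x_23') forces x_23 = 0.
Unit clause (x_33') forces x_33 = 0.
Unit clause (x_43') forces x_43 = 0.
Suppose x_21 = 1.
Unit clause (x_31') forces x_31 = 0.
Unit clause (x_32) forces x_32 = 1.
Unit clause (x_41') forces x_41 = 0.
Unit clause (x_42) forces x_42 = 1.
That conflicts with the unit clause (x_42').
That branch fails; take x_21 = 0 instead.
Unit clause (x_22) forces x_22 = 1.
Unit clause (x_32') forces x_32 = 0.
Unit clause (x_31) forces x_31 = 1.
Unit clause (x_41') forces x_41 = 0.
Unit clause (x_42) forces x_42 = 1.
That conflicts with the unit clause (x_42').
Neither x_21 = 1 nor x_21 = 0 works.
Neither x_12 = 1 nor x_12 = 0 works.
That branch fails; take x_11 = 1 instead.
Unit clause (x_21') forces x_21 = 0.
Unit clause (x_31') forces x_31 = 0.
Unit clause (x_41') forces x_41 = 0.
Suppose x_22 = 1.
Unit clause (x_12') forces x_12 = 0.
Unit clause (x_32') forces x_32 = 0.
Unit clause (x_33) forces x_33 = 1.
Unit clause (x_42') forces x_42 = 0.
Unit clause (x_43) forces x_43 = 1.
That conflicts with the unit clause (x_43').
That branch fails; take x_22 = 0 instead.
Unit clause (x_23) forces x_23 = 1.
Unit clause (x_13') forces x_13 = 0.
Unit clause (x_33') forces x_33 = 0.
Unit clause (x_32) forces x_32 = 1.
Unit clause (x_12') forces x_12 = 0.
Unit clause (x_42') forces x_42 = 0.
Unit clause (x_43) forces x_43 = 1.
That conflicts with the unit clause (x_43').
Neither x_22 = 1 nor x_22 = 0 works.
Neither x_11 = 1 nor x_11 = 0 works.

UNSATISFIABLE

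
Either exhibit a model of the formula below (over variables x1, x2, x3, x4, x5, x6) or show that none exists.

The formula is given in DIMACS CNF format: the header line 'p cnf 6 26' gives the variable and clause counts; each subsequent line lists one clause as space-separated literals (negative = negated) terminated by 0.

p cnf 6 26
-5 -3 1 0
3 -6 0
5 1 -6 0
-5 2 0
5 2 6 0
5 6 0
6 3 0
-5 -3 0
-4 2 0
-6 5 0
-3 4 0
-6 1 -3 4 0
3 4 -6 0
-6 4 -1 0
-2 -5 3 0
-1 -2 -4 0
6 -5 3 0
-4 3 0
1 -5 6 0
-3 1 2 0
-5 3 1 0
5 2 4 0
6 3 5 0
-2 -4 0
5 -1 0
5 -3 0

UNSATISFIABLE

Try x3 = True.
Unit clause (¬x5) forces x5 = False.
But (x5) is also a unit clause — contradiction.
Backtrack on x3: now try x3 = False.
Unit clause (¬x6) forces x6 = False.
But (x6) is also a unit clause — contradiction.
Either choice for x3 ends in contradiction.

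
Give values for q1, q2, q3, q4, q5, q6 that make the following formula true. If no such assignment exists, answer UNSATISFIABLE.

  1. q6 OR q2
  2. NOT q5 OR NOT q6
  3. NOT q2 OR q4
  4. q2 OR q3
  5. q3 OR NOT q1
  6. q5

q1=true, q2=true, q3=true, q4=true, q5=true, q6=false

From the singleton clause (q5), q5 = true.
From the singleton clause (NOT q6), q6 = false.
From the singleton clause (q2), q2 = true.
From the singleton clause (q4), q4 = true.
Case q3 = true:
Every clause is now satisfied; q1 is unconstrained.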